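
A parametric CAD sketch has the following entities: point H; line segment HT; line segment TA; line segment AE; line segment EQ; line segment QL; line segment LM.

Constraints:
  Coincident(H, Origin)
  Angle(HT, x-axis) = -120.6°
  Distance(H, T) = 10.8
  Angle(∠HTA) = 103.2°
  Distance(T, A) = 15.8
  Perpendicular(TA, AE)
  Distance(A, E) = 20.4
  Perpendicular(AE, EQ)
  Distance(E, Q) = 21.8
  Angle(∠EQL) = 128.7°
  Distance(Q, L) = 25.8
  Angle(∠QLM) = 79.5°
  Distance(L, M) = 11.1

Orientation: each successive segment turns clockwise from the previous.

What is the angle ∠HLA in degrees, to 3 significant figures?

27.9°

H is at the origin; HT runs at -120.6° with length 10.8, so T = (-5.50, -9.30). ∠HTA = 103.2° gives TA at 163° from the x-axis; with |TA| = 15.8, A = (-20.6, -4.57). The perpendicularity gives AE at right angles to TA, so AE runs at 72.6°; with |AE| = 20.4, E = (-14.5, 14.9). AE is perpendicular to EQ, so EQ runs at -17.4°; with |EQ| = 21.8, Q = (6.33, 8.38). ∠EQL = 128.7° gives QL at -68.7° from the x-axis; with |QL| = 25.8, L = (15.7, -15.7). Then cos ∠HLA = LH·LA / (|LH||LA|), giving 27.9°.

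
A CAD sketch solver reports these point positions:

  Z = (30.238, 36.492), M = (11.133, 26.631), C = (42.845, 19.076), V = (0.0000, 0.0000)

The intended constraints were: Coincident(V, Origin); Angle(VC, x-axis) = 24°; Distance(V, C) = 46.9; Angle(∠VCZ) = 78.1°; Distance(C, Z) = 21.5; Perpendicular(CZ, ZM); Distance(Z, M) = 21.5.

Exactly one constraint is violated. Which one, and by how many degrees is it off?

Perpendicular(CZ, ZM) — off by 8.60°.

V = (0.00, 0.00) ✓; VC at 24.00° ✓; |VC| = 46.90 ✓; ∠VCZ = 78.10° ✓; |CZ| = 21.50 ✓; ∠(CZ, ZM) = 81.40° ✗; |ZM| = 21.50 ✓.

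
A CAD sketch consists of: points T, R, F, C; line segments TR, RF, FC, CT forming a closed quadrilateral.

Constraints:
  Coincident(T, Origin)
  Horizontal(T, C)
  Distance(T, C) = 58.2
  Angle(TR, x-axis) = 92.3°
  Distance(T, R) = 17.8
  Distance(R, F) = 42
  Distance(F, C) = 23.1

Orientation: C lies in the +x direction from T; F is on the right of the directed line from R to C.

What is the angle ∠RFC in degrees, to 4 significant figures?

140.1°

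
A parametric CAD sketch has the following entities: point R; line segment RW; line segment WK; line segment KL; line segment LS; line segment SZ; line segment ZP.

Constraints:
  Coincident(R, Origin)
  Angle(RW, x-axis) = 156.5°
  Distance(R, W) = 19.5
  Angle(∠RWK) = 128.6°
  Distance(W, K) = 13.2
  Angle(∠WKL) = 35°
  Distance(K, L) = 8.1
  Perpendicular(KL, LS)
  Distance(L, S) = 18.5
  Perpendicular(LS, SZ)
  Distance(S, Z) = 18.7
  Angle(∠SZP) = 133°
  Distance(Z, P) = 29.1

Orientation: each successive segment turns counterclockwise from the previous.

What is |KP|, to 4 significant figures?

30.57

R is at the origin; RW runs at 156.5° with length 19.5, so W = (-17.88, 7.776). ∠RWK = 128.6° gives WK at -152.1° from the x-axis; with |WK| = 13.2, K = (-29.55, 1.599). ∠WKL = 35.0° gives KL at -7.100° from the x-axis; with |KL| = 8.1, L = (-21.51, 0.5978). KL is perpendicular to LS, so LS runs at 82.90°; with |LS| = 18.5, S = (-19.22, 18.96). The perpendicularity gives SZ at right angles to LS, so SZ runs at 172.9°; with |SZ| = 18.7, Z = (-37.78, 21.27). ∠SZP = 133.0° gives ZP at -140.1° from the x-axis; with |ZP| = 29.1, P = (-60.10, 2.601). Then |KP| = |P − K| = 30.57.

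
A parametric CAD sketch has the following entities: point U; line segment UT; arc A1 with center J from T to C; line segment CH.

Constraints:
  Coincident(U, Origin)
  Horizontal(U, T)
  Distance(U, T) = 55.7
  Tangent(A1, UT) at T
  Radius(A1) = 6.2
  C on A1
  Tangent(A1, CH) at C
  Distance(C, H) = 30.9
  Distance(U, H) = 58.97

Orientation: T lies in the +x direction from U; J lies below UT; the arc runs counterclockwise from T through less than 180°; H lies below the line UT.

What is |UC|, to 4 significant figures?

49.84

U is at the origin; U and T share the same y with |UT| = 55.7 and T on the +x side, so T = (55.70, 0.000). Tangency of A1 to UT means the radius JT is perpendicular to UT, so J = T + (0, -6.2) = (55.70, -6.200). Since JC ⟂ CH (tangency), |JH| = √(6.2² + 30.9²) = 31.52 regardless of where C sits on A1. So H lies on both circle(U, 58.97) and circle(J, 31.52); the below-UT intersection is H = (46.45, -36.33). C is the foot of the tangent from H: C = (49.53, -5.582).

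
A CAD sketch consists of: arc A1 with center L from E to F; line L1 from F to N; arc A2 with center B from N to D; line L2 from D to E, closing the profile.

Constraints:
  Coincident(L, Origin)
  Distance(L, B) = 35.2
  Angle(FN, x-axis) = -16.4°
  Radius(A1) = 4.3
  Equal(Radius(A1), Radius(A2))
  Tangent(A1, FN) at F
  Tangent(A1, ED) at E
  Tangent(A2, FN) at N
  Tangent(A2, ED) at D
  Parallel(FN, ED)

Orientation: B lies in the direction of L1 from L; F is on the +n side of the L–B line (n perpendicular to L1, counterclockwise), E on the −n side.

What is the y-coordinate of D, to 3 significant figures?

-14.1

The slot axis is L1's direction at -16.4°, so u = (cos -16.4°, sin -16.4°) = (0.959, -0.282) and n = (−sin -16.4°, cos -16.4°) = (0.282, 0.959). L is at the origin and B lies 35.2 along u from L, so B = 35.2·u = (33.8, -9.94). Tangency of A1 to both parallel lines with radius 4.3 puts F and E at L ± 4.3·n: F = (1.21, 4.13), E = (-1.21, -4.13). Equal radii place N and D the same way about B: N = B + 4.3·n = (35.0, -5.81), D = B − 4.3·n = (32.6, -14.1). So D.y = -14.1.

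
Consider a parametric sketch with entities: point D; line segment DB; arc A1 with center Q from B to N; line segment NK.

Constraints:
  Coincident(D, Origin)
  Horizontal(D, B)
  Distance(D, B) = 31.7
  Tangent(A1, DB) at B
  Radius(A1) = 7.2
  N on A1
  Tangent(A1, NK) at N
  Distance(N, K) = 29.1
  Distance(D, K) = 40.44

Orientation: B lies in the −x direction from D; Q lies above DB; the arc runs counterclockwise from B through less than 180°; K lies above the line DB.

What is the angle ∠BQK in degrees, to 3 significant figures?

158°

Checks: |QN| = 7.200 ✓; ∠(QN, NK) = 90.00° ✓; |NK| = 29.10 ✓; |DK| = 40.44 ✓.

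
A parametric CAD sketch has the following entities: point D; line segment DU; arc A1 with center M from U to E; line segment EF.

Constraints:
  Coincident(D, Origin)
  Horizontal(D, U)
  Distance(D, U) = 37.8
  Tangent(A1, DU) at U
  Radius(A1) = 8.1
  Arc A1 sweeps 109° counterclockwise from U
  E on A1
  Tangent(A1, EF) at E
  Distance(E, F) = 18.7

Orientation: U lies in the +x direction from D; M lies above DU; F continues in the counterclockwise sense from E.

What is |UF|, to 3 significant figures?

28.5

D is at the origin; DU is horizontal with |DU| = 37.8 and U on the +x side, so U = (37.8, 0.00). The tangent condition forces MU to be normal to DU, so M = U + (0, 8.1) = (37.8, 8.10). On A1, U sits at bearing -90° from M; a 109° counterclockwise sweep puts E at bearing 19°, so E = M + 8.1·(cos 19°, sin 19°) = (45.5, 10.7). A1 meets EF tangentially, so ME is at right angles to EF, so EF runs along (−sin 19°, cos 19°); with |EF| = 18.7, F = (39.4, 28.4). Then |UF| = |F − U| = 28.5.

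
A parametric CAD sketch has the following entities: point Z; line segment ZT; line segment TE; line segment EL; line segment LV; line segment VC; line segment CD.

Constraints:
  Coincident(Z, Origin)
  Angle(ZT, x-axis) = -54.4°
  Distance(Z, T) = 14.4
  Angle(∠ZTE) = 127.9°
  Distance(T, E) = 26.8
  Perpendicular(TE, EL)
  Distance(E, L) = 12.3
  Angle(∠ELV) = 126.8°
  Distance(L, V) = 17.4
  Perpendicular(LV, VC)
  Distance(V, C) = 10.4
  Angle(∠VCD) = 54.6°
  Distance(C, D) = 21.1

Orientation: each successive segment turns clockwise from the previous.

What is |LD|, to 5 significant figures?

1.8339

Z is at the origin; ZT runs at -54.4° with length 14.4, so T = (8.3826, -11.709). ∠ZTE = 127.9° gives TE at -106.50° from the x-axis; with |TE| = 26.8, E = (0.77096, -37.405). The perpendicularity gives EL at right angles to TE, so EL runs at 163.50°; with |EL| = 12.3, L = (-11.023, -33.912). ∠ELV = 126.8° gives LV at 110.30° from the x-axis; with |LV| = 17.4, V = (-17.059, -17.592). LV ⟂ VC, so VC runs at 20.300°; with |VC| = 10.4, C = (-7.3052, -13.984). ∠VCD = 54.6° gives CD at -105.10° from the x-axis; with |CD| = 21.1, D = (-12.802, -34.356). Then |LD| = |D − L| = 1.8339.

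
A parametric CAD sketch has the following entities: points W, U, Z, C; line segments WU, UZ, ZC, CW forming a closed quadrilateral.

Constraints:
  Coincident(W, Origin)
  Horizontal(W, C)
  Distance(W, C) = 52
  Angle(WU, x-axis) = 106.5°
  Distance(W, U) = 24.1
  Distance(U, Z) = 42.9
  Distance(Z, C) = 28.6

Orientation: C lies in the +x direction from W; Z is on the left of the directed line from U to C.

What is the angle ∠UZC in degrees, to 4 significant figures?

123.1°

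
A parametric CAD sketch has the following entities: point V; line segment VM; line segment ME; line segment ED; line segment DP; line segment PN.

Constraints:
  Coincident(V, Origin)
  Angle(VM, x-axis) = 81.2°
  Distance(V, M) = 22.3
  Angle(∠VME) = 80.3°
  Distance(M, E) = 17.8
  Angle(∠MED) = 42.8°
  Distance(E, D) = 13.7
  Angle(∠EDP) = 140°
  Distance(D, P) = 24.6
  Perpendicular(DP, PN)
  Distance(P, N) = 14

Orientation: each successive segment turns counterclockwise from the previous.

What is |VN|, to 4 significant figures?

33.17

V is at the origin; VM runs at 81.2° with length 22.3, so M = (3.412, 22.04). ∠VME = 80.3° gives ME at -179.1° from the x-axis; with |ME| = 17.8, E = (-14.39, 21.76). ∠MED = 42.8° gives ED at -41.90° from the x-axis; with |ED| = 13.7, D = (-4.189, 12.61). ∠EDP = 140.0° gives DP at -1.900° from the x-axis; with |DP| = 24.6, P = (20.40, 11.79). DP is perpendicular to PN, so PN runs at 88.10°; with |PN| = 14.0, N = (20.86, 25.79). Then |VN| = |N − V| = 33.17.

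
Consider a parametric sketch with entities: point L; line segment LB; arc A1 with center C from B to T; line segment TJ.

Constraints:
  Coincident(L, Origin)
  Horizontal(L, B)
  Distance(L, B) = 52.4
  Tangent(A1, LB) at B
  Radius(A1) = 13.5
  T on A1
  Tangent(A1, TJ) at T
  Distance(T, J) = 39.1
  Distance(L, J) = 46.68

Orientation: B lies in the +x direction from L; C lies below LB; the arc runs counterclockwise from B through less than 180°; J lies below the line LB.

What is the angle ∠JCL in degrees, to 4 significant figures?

56.66°

L is at the origin; LB is horizontal with |LB| = 52.4 and B on the +x side, so B = (52.40, 0.000). Since A1 is tangent to LB there, CB ⟂ LB, so C = B + (0, -13.5) = (52.40, -13.50). Since CT ⟂ TJ (tangency), |CJ| = √(13.5² + 39.1²) = 41.36 regardless of where T sits on A1. So J lies on both circle(L, 46.68) and circle(C, 41.36); the below-LB intersection is J = (21.77, -41.30). T is the foot of the tangent from J: T = (40.56, -7.010).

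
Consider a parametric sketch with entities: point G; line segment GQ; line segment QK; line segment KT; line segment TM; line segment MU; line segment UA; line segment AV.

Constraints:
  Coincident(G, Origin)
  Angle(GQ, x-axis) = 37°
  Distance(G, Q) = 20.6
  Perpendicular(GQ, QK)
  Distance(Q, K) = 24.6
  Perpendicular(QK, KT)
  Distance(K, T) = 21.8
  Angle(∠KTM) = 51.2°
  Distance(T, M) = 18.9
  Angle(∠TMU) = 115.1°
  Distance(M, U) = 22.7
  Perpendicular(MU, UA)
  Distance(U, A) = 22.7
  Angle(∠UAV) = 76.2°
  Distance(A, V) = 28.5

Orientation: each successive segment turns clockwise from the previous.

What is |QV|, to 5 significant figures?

30.450

G is at the origin; GQ runs at 37.0° with length 20.6, so Q = (16.452, 12.397). GQ is perpendicular to QK, so QK runs at -53.000°; with |QK| = 24.6, K = (31.257, -7.2490). The perpendicularity gives KT at right angles to QK, so KT runs at -143.00°; with |KT| = 21.8, T = (13.846, -20.369). ∠KTM = 51.2° gives TM at 88.200° from the x-axis; with |TM| = 18.9, M = (14.440, -1.4779). ∠TMU = 115.1° gives MU at 23.300° from the x-axis; with |MU| = 22.7, U = (35.289, 7.5009). MU is perpendicular to UA, so UA runs at -66.700°; with |UA| = 22.7, A = (44.268, -13.348). ∠UAV = 76.2° gives AV at -170.50° from the x-axis; with |AV| = 28.5, V = (16.158, -18.052). Then |QV| = |V − Q| = 30.450.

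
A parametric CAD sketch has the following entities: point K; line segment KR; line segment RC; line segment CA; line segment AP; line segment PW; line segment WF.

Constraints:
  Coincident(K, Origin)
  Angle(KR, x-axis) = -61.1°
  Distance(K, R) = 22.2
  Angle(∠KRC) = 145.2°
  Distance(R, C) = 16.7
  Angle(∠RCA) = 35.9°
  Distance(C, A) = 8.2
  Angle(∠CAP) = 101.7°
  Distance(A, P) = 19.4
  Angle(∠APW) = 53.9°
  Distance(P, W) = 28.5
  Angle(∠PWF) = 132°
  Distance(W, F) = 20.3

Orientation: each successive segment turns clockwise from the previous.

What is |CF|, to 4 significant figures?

23.35

∠APW = 53.9° gives PW at -84.40° from the x-axis; with |PW| = 28.5, W = (22.18, -44.40). ∠PWF = 132.0° gives WF at -132.4° from the x-axis; with |WF| = 20.3, F = (8.490, -59.39). Then |CF| = |F − C| = 23.35.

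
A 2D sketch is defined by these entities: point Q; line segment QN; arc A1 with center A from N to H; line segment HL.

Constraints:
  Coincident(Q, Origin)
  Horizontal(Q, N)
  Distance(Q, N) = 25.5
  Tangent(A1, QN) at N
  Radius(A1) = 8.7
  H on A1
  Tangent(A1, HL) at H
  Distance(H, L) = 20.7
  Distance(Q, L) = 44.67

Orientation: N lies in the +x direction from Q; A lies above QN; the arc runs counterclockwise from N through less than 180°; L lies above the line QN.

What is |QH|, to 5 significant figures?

35.373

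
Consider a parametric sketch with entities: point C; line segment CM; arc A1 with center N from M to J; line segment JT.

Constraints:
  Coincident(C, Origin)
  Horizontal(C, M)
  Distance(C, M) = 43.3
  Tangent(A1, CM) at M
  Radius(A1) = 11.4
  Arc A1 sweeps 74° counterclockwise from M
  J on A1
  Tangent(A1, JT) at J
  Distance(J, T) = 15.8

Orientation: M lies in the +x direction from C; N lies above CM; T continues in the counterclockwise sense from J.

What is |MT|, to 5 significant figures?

28.004

On A1, M sits at bearing -90° from N; a 74° counterclockwise sweep puts J at bearing -16°, so J = N + 11.4·(cos -16°, sin -16°) = (54.258, 8.2577). Since A1 is tangent to JT there, NJ ⟂ JT, so JT runs along (−sin -16°, cos -16°); with |JT| = 15.8, T = (58.613, 23.446). Then |MT| = |T − M| = 28.004.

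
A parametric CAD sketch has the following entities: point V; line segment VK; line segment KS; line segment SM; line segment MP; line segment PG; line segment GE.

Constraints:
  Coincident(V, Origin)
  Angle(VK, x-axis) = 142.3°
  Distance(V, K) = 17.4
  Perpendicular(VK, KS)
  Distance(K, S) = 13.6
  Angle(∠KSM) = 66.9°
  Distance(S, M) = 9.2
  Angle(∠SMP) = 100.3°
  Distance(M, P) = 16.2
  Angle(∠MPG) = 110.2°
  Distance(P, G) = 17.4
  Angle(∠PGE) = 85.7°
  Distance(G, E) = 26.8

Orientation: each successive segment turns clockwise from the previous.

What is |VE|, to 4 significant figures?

36.41

V is at the origin; VK runs at 142.3° with length 17.4, so K = (-13.77, 10.64). VK is perpendicular to KS, so KS runs at 52.30°; with |KS| = 13.6, S = (-5.451, 21.40). ∠KSM = 66.9° gives SM at -60.80° from the x-axis; with |SM| = 9.2, M = (-0.9622, 13.37). ∠SMP = 100.3° gives MP at -140.5° from the x-axis; with |MP| = 16.2, P = (-13.46, 3.066). ∠MPG = 110.2° gives PG at 149.7° from the x-axis; with |PG| = 17.4, G = (-28.49, 11.84). ∠PGE = 85.7° gives GE at 55.40° from the x-axis; with |GE| = 26.8, E = (-13.27, 33.90). Then |VE| = |E − V| = 36.41.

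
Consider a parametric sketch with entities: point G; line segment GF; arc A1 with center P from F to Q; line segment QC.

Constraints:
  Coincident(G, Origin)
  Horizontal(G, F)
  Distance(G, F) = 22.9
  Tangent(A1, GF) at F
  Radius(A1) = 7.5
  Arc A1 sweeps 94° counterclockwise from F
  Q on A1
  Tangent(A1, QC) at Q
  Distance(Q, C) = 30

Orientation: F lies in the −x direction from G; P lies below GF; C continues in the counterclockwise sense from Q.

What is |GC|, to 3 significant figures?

47.3

G is at the origin; G and F share the same y with |GF| = 22.9 and F on the −x side, so F = (-22.9, 0.00). Since A1 is tangent to GF there, PF ⟂ GF, so P = F + (0, -7.5) = (-22.9, -7.50). On A1, F sits at bearing 90° from P; a 94° counterclockwise sweep puts Q at bearing 184°, so Q = P + 7.5·(cos 184°, sin 184°) = (-30.4, -8.02). The tangent condition forces PQ to be normal to QC, so QC runs along (−sin 184°, cos 184°); with |QC| = 30.0, C = (-28.3, -38.0). Then |GC| = |C − G| = 47.3.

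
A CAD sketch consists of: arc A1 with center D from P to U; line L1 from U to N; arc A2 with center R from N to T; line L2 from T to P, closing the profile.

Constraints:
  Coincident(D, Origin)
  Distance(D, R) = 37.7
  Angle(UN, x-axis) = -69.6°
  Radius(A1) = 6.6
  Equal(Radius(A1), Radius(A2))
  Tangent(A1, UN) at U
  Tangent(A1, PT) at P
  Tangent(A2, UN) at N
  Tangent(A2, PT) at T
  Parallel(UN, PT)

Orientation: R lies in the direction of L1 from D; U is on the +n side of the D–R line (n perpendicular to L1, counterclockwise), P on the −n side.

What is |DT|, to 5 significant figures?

38.273

Tangency of A1 to both parallel lines with radius 6.6 puts U and P at D ± 6.6·n: U = (6.1861, 2.3006), P = (-6.1861, -2.3006). Equal radii place N and T the same way about R: N = R + 6.6·n = (19.327, -33.035), T = R − 6.6·n = (6.9551, -37.636). Then |DT| = |T − D| = 38.273.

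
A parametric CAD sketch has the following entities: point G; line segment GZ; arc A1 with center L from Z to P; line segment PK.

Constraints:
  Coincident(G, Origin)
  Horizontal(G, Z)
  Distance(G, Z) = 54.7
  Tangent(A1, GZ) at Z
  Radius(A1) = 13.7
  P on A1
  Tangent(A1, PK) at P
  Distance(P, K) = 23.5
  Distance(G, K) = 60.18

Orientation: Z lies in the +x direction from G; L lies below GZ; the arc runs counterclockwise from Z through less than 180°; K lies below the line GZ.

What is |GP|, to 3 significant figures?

44.3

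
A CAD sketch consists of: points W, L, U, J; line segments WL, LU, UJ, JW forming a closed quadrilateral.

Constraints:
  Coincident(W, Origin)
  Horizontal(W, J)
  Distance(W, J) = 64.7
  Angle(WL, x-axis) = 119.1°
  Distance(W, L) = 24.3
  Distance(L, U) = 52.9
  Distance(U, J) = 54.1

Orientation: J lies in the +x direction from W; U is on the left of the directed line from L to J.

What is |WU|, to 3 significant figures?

57.5

Checks: |LU| = 52.90 ✓; |UJ| = 54.10 ✓.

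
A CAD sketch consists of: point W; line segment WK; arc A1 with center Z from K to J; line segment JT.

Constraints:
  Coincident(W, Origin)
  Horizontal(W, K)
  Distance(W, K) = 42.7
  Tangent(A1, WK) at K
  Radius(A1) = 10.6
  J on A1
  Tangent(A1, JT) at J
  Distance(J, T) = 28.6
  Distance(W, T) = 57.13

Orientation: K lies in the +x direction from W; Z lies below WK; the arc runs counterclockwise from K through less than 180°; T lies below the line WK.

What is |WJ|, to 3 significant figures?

35.1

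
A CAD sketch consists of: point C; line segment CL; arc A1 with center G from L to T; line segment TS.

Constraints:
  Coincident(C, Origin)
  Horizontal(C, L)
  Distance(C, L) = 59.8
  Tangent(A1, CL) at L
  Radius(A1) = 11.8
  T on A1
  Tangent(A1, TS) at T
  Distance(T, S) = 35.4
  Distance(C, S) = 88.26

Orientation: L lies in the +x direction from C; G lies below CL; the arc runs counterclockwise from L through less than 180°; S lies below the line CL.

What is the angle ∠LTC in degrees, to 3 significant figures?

92.1°

Checks: ∠(GL, LC) = 90.00° ✓; |GT| = 11.80 ✓; ∠(GT, TS) = 90.00° ✓; |TS| = 35.40 ✓; |CS| = 88.26 ✓.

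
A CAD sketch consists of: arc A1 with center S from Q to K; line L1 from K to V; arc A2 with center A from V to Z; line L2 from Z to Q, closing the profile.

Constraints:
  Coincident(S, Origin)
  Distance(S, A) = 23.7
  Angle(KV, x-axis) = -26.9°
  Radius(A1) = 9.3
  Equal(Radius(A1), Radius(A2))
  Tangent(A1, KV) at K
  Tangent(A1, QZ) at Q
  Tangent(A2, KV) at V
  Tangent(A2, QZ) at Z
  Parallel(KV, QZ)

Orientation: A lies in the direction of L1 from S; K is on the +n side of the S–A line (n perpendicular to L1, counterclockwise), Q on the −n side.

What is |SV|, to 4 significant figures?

25.46

The slot axis is L1's direction at -26.9°, so u = (cos -26.9°, sin -26.9°) = (0.8918, -0.4524) and n = (−sin -26.9°, cos -26.9°) = (0.4524, 0.8918). S is at the origin and A lies 23.7 along u from S, so A = 23.7·u = (21.14, -10.72). Tangency of A1 to both parallel lines with radius 9.3 puts K and Q at S ± 9.3·n: K = (4.208, 8.294), Q = (-4.208, -8.294). Equal radii place V and Z the same way about A: V = A + 9.3·n = (25.34, -2.429), Z = A − 9.3·n = (16.93, -19.02). Then |SV| = |V − S| = 25.46.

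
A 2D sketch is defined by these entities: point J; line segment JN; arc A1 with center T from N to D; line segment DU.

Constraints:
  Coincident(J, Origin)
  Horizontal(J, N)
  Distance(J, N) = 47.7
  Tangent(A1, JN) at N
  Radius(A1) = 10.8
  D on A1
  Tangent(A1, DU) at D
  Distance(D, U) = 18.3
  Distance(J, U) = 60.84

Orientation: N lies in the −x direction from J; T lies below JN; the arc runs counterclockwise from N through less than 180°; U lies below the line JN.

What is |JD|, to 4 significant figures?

59.66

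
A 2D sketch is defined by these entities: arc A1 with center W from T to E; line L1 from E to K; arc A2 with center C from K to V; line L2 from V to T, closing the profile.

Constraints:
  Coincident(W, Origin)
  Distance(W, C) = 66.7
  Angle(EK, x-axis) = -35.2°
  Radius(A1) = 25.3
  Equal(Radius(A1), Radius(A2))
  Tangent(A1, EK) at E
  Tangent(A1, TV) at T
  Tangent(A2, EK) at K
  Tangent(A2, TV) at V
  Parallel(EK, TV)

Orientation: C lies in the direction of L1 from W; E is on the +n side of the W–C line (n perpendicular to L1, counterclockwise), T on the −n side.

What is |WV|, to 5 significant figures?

71.337

The slot axis is L1's direction at -35.2°, so u = (cos -35.2°, sin -35.2°) = (0.81714, -0.57643) and n = (−sin -35.2°, cos -35.2°) = (0.57643, 0.81714). W is at the origin and C lies 66.7 along u from W, so C = 66.7·u = (54.504, -38.448). Tangency of A1 to both parallel lines with radius 25.3 puts E and T at W ± 25.3·n: E = (14.584, 20.674), T = (-14.584, -20.674). Equal radii place K and V the same way about C: K = C + 25.3·n = (69.087, -17.774), V = C − 25.3·n = (39.920, -59.122). Then |WV| = |V − W| = 71.337.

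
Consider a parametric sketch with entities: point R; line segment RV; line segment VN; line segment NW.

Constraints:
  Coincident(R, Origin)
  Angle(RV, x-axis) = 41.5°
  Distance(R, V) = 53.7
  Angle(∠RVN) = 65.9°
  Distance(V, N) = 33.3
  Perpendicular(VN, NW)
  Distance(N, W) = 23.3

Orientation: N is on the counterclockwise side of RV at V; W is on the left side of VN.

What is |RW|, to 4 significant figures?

28.12

∠RVN = 65.9°, so VN runs at 41.5° + (180° − 65.9°) = 155.6° from the x-axis; with |VN| = 33.3, N = V + 33.3·(cos 155.6°, sin 155.6°) = (9.893, 49.34). VN ⟂ NW; with |NW| = 23.3 on the left of VN, W = N + 23.3·(-0.4131, -0.9107) = (0.2678, 28.12). Then |RW| = |W − R| = 28.12.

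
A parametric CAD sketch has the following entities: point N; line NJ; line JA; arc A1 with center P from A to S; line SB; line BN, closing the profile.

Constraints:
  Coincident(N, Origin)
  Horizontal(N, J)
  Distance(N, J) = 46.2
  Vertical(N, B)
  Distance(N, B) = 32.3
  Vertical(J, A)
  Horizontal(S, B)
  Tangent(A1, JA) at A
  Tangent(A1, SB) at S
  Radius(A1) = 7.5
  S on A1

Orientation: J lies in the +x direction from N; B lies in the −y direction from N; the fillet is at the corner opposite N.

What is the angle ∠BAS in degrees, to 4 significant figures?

35.78°

N is at the origin; N and J share the same y with |NJ| = 46.2 and J on the +x side, so J = (46.20, 0.000). NB is vertical with |NB| = 32.3 and B on the −y side, so B = (0.000, -32.30). The virtual corner opposite N is at (46.20, -32.30). Tangency of A1 to JA means the radius PA is perpendicular to JA and A1 meets SB tangentially, so PS is at right angles to SB, with radius 7.5, so the center P sits 7.5 in from both sides at P = (38.70, -24.80). That places the tangent points at A = (46.20, -24.80) on JA and S = (38.70, -32.30) on SB. Then cos ∠BAS = AB·AS / (|AB||AS|), giving 35.78°.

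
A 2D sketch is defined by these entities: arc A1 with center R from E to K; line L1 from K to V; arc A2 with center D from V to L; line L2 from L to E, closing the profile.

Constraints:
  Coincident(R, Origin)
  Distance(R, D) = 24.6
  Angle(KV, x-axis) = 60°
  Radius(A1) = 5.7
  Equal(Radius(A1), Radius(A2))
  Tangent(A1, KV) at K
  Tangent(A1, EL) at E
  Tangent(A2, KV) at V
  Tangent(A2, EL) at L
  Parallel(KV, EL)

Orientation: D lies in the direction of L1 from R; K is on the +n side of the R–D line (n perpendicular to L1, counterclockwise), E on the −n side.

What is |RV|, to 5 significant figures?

25.252

The slot axis is L1's direction at 60.0°, so u = (cos 60.0°, sin 60.0°) = (0.50000, 0.86603) and n = (−sin 60.0°, cos 60.0°) = (-0.86603, 0.50000). R is at the origin and D lies 24.6 along u from R, so D = 24.6·u = (12.300, 21.304). Tangency of A1 to both parallel lines with radius 5.7 puts K and E at R ± 5.7·n: K = (-4.9363, 2.8500), E = (4.9363, -2.8500). Equal radii place V and L the same way about D: V = D + 5.7·n = (7.3637, 24.154), L = D − 5.7·n = (17.236, 18.454). Then |RV| = |V − R| = 25.252.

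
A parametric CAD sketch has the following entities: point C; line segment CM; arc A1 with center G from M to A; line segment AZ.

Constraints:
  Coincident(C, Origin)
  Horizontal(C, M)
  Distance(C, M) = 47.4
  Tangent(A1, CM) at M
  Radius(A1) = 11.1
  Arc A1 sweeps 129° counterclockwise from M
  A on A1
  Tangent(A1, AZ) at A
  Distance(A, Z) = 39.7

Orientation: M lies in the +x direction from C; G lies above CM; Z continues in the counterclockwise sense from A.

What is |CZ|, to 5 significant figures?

57.953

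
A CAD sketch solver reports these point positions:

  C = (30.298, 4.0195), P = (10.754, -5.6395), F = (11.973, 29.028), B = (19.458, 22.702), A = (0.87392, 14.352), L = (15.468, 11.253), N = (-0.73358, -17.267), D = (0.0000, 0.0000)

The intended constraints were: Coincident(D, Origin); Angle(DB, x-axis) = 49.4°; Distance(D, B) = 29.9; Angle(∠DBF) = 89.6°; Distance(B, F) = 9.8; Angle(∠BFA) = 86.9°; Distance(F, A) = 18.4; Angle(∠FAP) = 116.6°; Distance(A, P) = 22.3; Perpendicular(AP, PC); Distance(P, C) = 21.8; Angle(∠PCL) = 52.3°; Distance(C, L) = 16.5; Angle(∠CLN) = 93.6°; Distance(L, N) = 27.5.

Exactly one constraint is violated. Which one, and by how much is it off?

Distance(L, N) = 27.5 — off by 5.30.

D = (0.00, 0.00) ✓; DB at 49.40° ✓; |DB| = 29.90 ✓; ∠DBF = 89.60° ✓; |BF| = 9.800 ✓; ∠BFA = 86.90° ✓; |FA| = 18.40 ✓; ∠FAP = 116.6° ✓; |AP| = 22.30 ✓; ∠(AP, PC) = 90.00° ✓; |PC| = 21.80 ✓; ∠PCL = 52.30° ✓; |CL| = 16.50 ✓; ∠CLN = 93.60° ✓; |LN| = 32.80 ✗.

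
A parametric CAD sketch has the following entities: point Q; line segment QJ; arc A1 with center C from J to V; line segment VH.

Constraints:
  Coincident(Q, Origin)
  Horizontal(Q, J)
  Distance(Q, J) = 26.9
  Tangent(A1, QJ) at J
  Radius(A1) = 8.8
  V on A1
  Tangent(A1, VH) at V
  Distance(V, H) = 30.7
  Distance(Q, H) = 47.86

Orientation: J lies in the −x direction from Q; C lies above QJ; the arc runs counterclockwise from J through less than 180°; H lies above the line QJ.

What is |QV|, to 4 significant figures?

21.25

Checks: Q.y = 0.00, J.y = 0.00 ✓; |CV| = 8.800 ✓; ∠(CV, VH) = 90.00° ✓; |VH| = 30.70 ✓; |QH| = 47.86 ✓.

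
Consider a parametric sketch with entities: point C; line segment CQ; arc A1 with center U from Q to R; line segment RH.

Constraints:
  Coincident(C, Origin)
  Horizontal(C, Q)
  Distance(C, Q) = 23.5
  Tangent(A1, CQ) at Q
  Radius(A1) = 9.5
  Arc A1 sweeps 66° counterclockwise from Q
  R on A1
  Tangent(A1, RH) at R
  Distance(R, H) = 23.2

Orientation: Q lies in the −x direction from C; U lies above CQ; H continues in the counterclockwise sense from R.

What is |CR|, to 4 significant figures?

15.86

The tangent condition forces UQ to be normal to CQ, so U = Q + (0, 9.5) = (-23.50, 9.500). On A1, Q sits at bearing -90° from U; a 66° counterclockwise sweep puts R at bearing -24°, so R = U + 9.5·(cos -24°, sin -24°) = (-14.82, 5.636). Then |CR| = |R − C| = 15.86.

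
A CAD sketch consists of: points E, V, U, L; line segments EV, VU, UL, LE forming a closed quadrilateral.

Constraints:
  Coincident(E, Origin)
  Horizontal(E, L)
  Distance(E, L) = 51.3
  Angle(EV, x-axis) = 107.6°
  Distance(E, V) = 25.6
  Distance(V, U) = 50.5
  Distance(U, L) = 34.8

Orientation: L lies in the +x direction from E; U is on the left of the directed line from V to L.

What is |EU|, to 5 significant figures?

53.679

Checks: |VU| = 50.50 ✓; |UL| = 34.80 ✓.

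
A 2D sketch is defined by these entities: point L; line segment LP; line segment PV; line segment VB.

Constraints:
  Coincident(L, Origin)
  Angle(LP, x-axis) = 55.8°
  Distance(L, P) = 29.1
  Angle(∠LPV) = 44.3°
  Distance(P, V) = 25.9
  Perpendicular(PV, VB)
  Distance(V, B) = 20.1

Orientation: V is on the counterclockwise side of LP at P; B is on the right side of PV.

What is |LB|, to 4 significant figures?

40.74

∠LPV = 44.3°, so PV runs at 55.8° + (180° − 44.3°) = 191.5° from the x-axis; with |PV| = 25.9, V = P + 25.9·(cos 191.5°, sin 191.5°) = (-9.023, 18.90). PV ⟂ VB; with |VB| = 20.1 on the right of PV, B = V + 20.1·(-0.1994, 0.9799) = (-13.03, 38.60). Then |LB| = |B − L| = 40.74.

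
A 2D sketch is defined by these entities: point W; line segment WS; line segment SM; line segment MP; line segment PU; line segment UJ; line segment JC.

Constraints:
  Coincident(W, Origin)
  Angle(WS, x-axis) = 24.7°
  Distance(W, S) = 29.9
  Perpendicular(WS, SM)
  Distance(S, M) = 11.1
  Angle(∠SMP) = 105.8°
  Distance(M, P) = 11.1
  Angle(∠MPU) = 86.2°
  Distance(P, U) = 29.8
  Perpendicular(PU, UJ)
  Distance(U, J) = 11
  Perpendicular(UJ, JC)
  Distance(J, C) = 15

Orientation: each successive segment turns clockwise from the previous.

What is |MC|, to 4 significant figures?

14.06

W is at the origin; WS runs at 24.7° with length 29.9, so S = (27.16, 12.49). WS ⟂ SM, so SM runs at -65.30°; with |SM| = 11.1, M = (31.80, 2.410). ∠SMP = 105.8° gives MP at -139.5° from the x-axis; with |MP| = 11.1, P = (23.36, -4.799). ∠MPU = 86.2° gives PU at 126.7° from the x-axis; with |PU| = 29.8, U = (5.553, 19.09). PU ⟂ UJ, so UJ runs at 36.70°; with |UJ| = 11.0, J = (14.37, 25.67). UJ is perpendicular to JC, so JC runs at -53.30°; with |JC| = 15.0, C = (23.34, 13.64). Then |MC| = |C − M| = 14.06.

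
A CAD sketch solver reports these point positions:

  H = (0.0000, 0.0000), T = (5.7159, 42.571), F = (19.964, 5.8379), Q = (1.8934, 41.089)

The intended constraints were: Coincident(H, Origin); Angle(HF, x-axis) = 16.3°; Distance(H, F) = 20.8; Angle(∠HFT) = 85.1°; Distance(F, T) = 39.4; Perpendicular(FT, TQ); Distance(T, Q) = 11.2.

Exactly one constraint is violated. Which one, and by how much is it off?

Distance(T, Q) = 11.2 — off by 7.10.

H = (0.00, 0.00) ✓; HF at 16.30° ✓; |HF| = 20.80 ✓; ∠HFT = 85.10° ✓; |FT| = 39.40 ✓; ∠(FT, TQ) = 89.99° ✓; |TQ| = 4.100 ✗.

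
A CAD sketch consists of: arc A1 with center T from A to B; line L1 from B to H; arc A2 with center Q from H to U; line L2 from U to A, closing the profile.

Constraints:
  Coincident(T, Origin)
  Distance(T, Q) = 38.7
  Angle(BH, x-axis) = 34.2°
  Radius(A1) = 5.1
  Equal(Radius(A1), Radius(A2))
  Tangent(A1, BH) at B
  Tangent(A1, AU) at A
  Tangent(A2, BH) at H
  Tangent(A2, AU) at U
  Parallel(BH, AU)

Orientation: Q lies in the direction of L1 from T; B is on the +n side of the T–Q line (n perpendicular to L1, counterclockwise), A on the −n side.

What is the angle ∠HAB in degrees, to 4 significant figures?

75.23°

The slot axis is L1's direction at 34.2°, so u = (cos 34.2°, sin 34.2°) = (0.8271, 0.5621) and n = (−sin 34.2°, cos 34.2°) = (-0.5621, 0.8271). T is at the origin and Q lies 38.7 along u from T, so Q = 38.7·u = (32.01, 21.75). Tangency of A1 to both parallel lines with radius 5.1 puts B and A at T ± 5.1·n: B = (-2.867, 4.218), A = (2.867, -4.218). Equal radii place H and U the same way about Q: H = Q + 5.1·n = (29.14, 25.97), U = Q − 5.1·n = (34.87, 17.53). Then cos ∠HAB = AH·AB / (|AH||AB|), giving 75.23°.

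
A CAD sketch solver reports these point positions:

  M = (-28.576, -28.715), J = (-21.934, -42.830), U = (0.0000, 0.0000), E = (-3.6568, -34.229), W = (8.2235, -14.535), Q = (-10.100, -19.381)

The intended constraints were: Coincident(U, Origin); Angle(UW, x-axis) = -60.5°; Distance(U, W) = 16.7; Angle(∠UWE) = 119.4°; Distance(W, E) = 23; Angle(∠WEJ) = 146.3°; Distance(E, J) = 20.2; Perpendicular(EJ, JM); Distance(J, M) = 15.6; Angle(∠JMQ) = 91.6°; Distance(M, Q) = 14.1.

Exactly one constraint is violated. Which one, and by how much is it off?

Distance(M, Q) = 14.1 — off by 6.60.

U = (0.00, 0.00) ✓; UW at -60.50° ✓; |UW| = 16.70 ✓; ∠UWE = 119.4° ✓; |WE| = 23.00 ✓; ∠WEJ = 146.3° ✓; |EJ| = 20.20 ✓; ∠(EJ, JM) = 90.00° ✓; |JM| = 15.60 ✓; ∠JMQ = 91.60° ✓; |MQ| = 20.70 ✗.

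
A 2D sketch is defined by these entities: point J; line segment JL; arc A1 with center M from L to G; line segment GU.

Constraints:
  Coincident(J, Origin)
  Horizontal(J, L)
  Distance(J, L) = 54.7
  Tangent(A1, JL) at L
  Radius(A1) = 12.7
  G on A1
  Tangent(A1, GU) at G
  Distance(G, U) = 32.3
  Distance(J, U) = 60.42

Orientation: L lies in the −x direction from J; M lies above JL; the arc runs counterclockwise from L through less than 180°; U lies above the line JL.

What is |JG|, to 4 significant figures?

43.76

Checks: |MG| = 12.70 ✓; ∠(MG, GU) = 90.00° ✓; |GU| = 32.30 ✓; |JU| = 60.42 ✓.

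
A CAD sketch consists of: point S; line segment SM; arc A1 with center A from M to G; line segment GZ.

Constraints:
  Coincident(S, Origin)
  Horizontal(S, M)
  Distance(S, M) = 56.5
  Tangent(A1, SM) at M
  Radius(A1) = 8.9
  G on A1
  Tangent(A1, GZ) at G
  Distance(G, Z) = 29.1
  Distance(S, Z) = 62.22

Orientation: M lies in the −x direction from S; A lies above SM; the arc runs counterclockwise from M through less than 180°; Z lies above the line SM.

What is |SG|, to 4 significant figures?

48.51

S is at the origin; SM is horizontal with |SM| = 56.5 and M on the −x side, so M = (-56.50, 0.000). The tangent condition forces AM to be normal to SM, so A = M + (0, 8.9) = (-56.50, 8.900). Since AG ⟂ GZ (tangency), |AZ| = √(8.9² + 29.1²) = 30.43 regardless of where G sits on A1. So Z lies on both circle(S, 62.22) and circle(A, 30.43); the above-SM intersection is Z = (-48.97, 38.38). G is the foot of the tangent from Z: G = (-47.61, 9.316).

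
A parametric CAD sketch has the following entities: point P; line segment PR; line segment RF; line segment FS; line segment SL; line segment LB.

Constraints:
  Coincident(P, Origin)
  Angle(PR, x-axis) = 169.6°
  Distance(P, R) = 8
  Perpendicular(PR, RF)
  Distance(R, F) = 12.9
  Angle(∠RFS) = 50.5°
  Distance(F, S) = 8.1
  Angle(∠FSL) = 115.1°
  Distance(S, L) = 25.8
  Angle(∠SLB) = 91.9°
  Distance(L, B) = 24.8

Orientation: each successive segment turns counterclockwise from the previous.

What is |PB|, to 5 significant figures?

34.487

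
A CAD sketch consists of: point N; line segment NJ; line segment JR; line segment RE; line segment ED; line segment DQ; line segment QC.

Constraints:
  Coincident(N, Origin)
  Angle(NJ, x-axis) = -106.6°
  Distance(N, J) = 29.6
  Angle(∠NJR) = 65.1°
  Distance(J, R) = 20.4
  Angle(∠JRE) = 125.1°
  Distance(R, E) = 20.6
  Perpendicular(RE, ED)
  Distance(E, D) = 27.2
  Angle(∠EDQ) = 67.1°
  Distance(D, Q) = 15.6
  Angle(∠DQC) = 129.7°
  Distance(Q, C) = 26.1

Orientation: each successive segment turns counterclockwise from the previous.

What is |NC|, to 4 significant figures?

31.86

N is at the origin; NJ runs at -106.6° with length 29.6, so J = (-8.456, -28.37). ∠NJR = 65.1° gives JR at 8.300° from the x-axis; with |JR| = 20.4, R = (11.73, -25.42). ∠JRE = 125.1° gives RE at 63.20° from the x-axis; with |RE| = 20.6, E = (21.02, -7.034). RE is perpendicular to ED, so ED runs at 153.2°; with |ED| = 27.2, D = (-3.260, 5.230). ∠EDQ = 67.1° gives DQ at -93.90° from the x-axis; with |DQ| = 15.6, Q = (-4.321, -10.33). ∠DQC = 129.7° gives QC at -43.60° from the x-axis; with |QC| = 26.1, C = (14.58, -28.33). Then |NC| = |C − N| = 31.86.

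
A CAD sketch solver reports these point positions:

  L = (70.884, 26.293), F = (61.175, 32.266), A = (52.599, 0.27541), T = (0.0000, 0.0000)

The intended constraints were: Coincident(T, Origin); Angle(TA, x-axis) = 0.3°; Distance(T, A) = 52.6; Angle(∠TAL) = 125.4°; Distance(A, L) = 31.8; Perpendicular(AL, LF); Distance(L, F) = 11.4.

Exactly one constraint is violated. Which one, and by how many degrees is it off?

Perpendicular(AL, LF) — off by 3.50°.

T = (0.00, 0.00) ✓; TA at 0.3000° ✓; |TA| = 52.60 ✓; ∠TAL = 125.4° ✓; |AL| = 31.80 ✓; ∠(AL, LF) = 93.50° ✗; |LF| = 11.40 ✓.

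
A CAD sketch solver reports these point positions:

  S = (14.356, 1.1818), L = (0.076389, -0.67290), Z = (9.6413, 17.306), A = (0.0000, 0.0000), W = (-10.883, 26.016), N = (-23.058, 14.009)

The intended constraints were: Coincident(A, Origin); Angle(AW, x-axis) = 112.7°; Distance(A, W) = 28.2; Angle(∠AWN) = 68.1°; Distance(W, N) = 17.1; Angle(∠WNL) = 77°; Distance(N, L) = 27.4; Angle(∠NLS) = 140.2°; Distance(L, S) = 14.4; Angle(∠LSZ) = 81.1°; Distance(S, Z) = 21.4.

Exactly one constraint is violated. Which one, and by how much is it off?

Distance(S, Z) = 21.4 — off by 4.60.

A = (0.00, 0.00) ✓; AW at 112.7° ✓; |AW| = 28.20 ✓; ∠AWN = 68.10° ✓; |WN| = 17.10 ✓; ∠WNL = 77.00° ✓; |NL| = 27.40 ✓; ∠NLS = 140.2° ✓; |LS| = 14.40 ✓; ∠LSZ = 81.10° ✓; |SZ| = 16.80 ✗.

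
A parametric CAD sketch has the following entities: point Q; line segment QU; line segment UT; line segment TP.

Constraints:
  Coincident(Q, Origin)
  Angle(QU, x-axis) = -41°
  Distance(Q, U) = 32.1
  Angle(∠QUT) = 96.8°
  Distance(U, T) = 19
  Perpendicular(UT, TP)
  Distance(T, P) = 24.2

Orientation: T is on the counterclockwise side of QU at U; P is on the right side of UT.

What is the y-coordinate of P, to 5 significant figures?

-26.224

Q is at the origin; QU runs at -41.0° with length 32.1, so U = 32.1·(cos -41.0°, sin -41.0°) = (24.226, -21.059). ∠QUT = 96.8°, so UT runs at -41.0° + (180° − 96.8°) = 42.200° from the x-axis; with |UT| = 19.0, T = U + 19.0·(cos 42.200°, sin 42.200°) = (38.301, -8.2968). The perpendicularity gives TP at right angles to UT; with |TP| = 24.2 on the right of UT, P = T + 24.2·(0.67172, -0.74080) = (54.557, -26.224). So P.y = -26.224.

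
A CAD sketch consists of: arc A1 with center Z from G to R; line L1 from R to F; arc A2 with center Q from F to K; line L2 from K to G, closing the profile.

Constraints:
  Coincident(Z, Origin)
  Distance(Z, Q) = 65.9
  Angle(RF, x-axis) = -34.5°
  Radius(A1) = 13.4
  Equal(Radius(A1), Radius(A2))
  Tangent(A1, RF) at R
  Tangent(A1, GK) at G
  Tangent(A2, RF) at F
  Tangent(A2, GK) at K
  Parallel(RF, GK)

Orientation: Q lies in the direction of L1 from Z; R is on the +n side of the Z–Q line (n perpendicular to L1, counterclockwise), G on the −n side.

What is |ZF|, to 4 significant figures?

67.25

Tangency of A1 to both parallel lines with radius 13.4 puts R and G at Z ± 13.4·n: R = (7.590, 11.04), G = (-7.590, -11.04). Equal radii place F and K the same way about Q: F = Q + 13.4·n = (61.90, -26.28), K = Q − 13.4·n = (46.72, -48.37). Then |ZF| = |F − Z| = 67.25.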